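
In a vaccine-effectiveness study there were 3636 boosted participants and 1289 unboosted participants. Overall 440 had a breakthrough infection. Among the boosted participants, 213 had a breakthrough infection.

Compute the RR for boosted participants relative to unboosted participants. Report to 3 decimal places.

RR ≈ 0.333

boosted participants without the outcome: 3636 − 213 = 3423
unboosted participants with the outcome: 440 − 213 = 227
unboosted participants without the outcome: 1289 − 227 = 1062
risk, boosted participants = 213/3636 = 0.0586
risk, unboosted participants = 227/1289 = 0.1761
RR = 0.0586 / 0.1761 = 0.333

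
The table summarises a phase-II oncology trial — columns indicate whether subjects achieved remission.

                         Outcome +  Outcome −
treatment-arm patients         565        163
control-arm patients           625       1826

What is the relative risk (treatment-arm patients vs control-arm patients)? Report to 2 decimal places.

RR ≈ 3.04

risk, treatment-arm patients = 565/728 = 0.7761
risk, control-arm patients = 625/2451 = 0.2550
RR = 0.7761 / 0.2550 = 3.04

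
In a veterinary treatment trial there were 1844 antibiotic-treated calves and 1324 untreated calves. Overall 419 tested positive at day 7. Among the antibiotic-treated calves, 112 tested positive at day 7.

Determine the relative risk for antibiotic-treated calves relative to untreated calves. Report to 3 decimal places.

RR = 0.262

antibiotic-treated calves without the outcome: 1844 − 112 = 1732
untreated calves with the outcome: 419 − 112 = 307
untreated calves without the outcome: 1324 − 307 = 1017
risk, antibiotic-treated calves = 112/1844 = 0.0607
risk, untreated calves = 307/1324 = 0.2319
RR = 0.0607 / 0.2319 = 0.262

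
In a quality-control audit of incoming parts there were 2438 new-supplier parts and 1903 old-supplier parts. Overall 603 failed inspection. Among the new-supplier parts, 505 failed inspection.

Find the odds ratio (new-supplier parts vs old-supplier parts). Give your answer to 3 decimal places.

new-supplier parts without the outcome: 2438 − 505 = 1933
old-supplier parts with the outcome: 603 − 505 = 98
old-supplier parts without the outcome: 1903 − 98 = 1805
OR = (505 × 1805) / (1933 × 98) = 911525/189434 ≈ 4.812

OR ≈ 4.812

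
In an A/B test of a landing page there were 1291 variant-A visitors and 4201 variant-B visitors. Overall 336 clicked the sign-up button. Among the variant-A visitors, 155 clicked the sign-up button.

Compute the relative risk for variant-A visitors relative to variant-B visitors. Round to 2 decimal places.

variant-A visitors without the outcome: 1291 − 155 = 1136
variant-B visitors with the outcome: 336 − 155 = 181
variant-B visitors without the outcome: 4201 − 181 = 4020
risk, variant-A visitors = 155/1291 = 0.12006
risk, variant-B visitors = 181/4201 = 0.04308
RR = 0.12006 / 0.04308 = 2.79

RR = 2.79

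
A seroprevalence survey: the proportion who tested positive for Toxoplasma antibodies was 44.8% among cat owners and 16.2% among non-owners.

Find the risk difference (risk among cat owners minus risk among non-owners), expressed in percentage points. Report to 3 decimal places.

28.600

risk difference = 0.4480 − 0.1620 = 0.2860 → 28.600 percentage points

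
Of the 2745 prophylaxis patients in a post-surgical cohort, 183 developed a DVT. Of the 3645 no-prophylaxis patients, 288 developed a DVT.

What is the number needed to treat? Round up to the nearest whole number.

risk, prophylaxis patients = 183/2745 = 0.066667
risk, no-prophylaxis patients = 288/3645 = 0.079012
absolute risk difference = 0.012346
1 / 0.012346 = 80.998 → round up → 81

81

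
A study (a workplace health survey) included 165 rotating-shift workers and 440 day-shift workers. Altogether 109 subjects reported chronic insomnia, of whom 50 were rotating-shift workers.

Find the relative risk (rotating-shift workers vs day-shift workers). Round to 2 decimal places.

RR ≈ 2.26

rotating-shift workers without the outcome: 165 − 50 = 115
day-shift workers with the outcome: 109 − 50 = 59
day-shift workers without the outcome: 440 − 59 = 381
risk, rotating-shift workers = 50/165 = 0.3030
risk, day-shift workers = 59/440 = 0.1341
RR = 0.3030 / 0.1341 = 2.26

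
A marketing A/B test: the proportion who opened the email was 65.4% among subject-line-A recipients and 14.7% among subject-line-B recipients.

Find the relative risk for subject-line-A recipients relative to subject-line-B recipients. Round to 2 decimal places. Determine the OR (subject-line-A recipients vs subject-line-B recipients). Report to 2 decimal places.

RR = 0.6540 / 0.1470 = 4.45
odds, subject-line-A recipients = 0.6540/0.3460 = 1.8902
odds, subject-line-B recipients = 0.1470/0.8530 = 0.1723
OR = 1.8902 / 0.1723 = 10.97

RR = 4.45; OR = 10.97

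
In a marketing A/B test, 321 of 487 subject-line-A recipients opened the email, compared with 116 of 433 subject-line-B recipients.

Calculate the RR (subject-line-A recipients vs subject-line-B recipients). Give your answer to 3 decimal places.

2.460

risk, subject-line-A recipients = 321/487 = 0.6591
risk, subject-line-B recipients = 116/433 = 0.2679
RR = 0.6591 / 0.2679 = 2.460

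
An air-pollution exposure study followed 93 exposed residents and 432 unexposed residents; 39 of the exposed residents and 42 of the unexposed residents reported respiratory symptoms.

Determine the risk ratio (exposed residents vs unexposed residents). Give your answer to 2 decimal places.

4.31

risk, exposed residents = 39/93 = 0.4194
risk, unexposed residents = 42/432 = 0.0972
RR = 0.4194 / 0.0972 = 4.31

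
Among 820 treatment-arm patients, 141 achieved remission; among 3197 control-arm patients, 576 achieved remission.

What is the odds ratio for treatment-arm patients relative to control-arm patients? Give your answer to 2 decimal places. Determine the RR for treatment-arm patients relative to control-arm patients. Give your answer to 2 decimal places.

OR = 0.94; RR = 0.95

OR = (141 × 2621) / (679 × 576) = 369561/391104 ≈ 0.94
risk, treatment-arm patients = 141/820 = 0.1720
risk, control-arm patients = 576/3197 = 0.1802
RR = 0.1720 / 0.1802 = 0.95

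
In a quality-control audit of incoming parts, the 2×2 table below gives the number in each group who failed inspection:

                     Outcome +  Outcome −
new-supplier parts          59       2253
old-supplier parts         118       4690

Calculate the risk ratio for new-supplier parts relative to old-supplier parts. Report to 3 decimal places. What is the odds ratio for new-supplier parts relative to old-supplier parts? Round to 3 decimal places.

RR = 1.040; OR = 1.041

risk, new-supplier parts = 59/2312 = 0.02552
risk, old-supplier parts = 118/4808 = 0.02454
RR = 0.02552 / 0.02454 = 1.040
odds, new-supplier parts = 59/2253 = 0.02619
odds, old-supplier parts = 118/4690 = 0.02516
OR = 0.02619 / 0.02516 = 1.041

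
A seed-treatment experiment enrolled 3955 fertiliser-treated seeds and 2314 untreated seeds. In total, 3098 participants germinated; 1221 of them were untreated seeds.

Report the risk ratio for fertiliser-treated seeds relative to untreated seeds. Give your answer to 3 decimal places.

0.899

fertiliser-treated seeds with the outcome: 3098 − 1221 = 1877
fertiliser-treated seeds without the outcome: 3955 − 1877 = 2078
untreated seeds without the outcome: 2314 − 1221 = 1093
risk, fertiliser-treated seeds = 1877/3955 = 0.4746
risk, untreated seeds = 1221/2314 = 0.5277
RR = 0.4746 / 0.5277 = 0.899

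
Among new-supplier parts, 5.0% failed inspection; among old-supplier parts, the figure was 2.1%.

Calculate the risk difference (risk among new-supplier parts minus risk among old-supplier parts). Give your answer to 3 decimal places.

risk difference = 0.05000 − 0.02100 = 0.029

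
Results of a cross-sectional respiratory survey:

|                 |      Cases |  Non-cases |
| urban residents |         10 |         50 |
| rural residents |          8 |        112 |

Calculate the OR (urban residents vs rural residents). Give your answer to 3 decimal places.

OR = (10 × 112) / (50 × 8) = 1120/400 ≈ 2.800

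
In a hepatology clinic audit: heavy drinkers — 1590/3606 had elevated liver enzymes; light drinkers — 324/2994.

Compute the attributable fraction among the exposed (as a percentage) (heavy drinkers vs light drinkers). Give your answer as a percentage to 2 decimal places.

AR% ≈ 75.46%

risk, heavy drinkers = 1590/3606 = 0.4409
risk, light drinkers = 324/2994 = 0.1082
AR% = (0.4409 − 0.1082) / 0.4409 = 0.7546 → 75.46%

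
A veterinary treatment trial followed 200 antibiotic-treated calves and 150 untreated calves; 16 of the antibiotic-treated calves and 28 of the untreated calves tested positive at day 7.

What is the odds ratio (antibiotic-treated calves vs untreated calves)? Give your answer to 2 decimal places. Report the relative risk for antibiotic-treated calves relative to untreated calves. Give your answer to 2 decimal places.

OR = 0.38; RR = 0.43

OR = (16 × 122) / (184 × 28) = 1952/5152 ≈ 0.38
risk, antibiotic-treated calves = 16/200 = 0.0800
risk, untreated calves = 28/150 = 0.1867
RR = 0.0800 / 0.1867 = 0.43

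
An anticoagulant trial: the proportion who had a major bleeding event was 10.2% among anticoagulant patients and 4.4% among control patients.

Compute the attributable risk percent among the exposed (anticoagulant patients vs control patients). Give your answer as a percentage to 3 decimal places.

AR% = (0.10200 − 0.04400) / 0.10200 = 0.5686 → 56.863%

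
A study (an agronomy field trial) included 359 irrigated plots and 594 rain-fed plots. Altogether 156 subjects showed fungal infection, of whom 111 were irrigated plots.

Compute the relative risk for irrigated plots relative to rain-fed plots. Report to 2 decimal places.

irrigated plots without the outcome: 359 − 111 = 248
rain-fed plots with the outcome: 156 − 111 = 45
rain-fed plots without the outcome: 594 − 45 = 549
risk, irrigated plots = 111/359 = 0.3092
risk, rain-fed plots = 45/594 = 0.0758
RR = 0.3092 / 0.0758 = 4.08

RR: 4.08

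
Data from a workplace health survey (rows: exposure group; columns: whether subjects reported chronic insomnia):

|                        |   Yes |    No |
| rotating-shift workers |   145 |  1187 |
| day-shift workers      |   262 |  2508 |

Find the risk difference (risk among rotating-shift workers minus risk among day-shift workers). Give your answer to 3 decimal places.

risk, rotating-shift workers = 145/1332 = 0.1089
risk, day-shift workers = 262/2770 = 0.0946
risk difference = 0.1089 − 0.0946 = 0.014

0.014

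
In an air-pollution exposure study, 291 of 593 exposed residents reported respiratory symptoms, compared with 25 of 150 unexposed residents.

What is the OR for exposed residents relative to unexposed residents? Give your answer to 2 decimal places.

odds, exposed residents = 291/302 = 0.9636
odds, unexposed residents = 25/125 = 0.2000
OR = 0.9636 / 0.2000 = 4.82

4.82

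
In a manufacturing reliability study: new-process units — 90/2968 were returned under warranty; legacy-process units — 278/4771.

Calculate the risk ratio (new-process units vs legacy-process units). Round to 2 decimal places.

risk, new-process units = 90/2968 = 0.03032
risk, legacy-process units = 278/4771 = 0.05827
RR = 0.03032 / 0.05827 = 0.52

0.52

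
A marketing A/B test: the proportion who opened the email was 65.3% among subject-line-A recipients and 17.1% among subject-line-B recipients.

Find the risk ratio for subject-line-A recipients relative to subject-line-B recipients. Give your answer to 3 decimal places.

RR = 0.6530 / 0.1710 = 3.819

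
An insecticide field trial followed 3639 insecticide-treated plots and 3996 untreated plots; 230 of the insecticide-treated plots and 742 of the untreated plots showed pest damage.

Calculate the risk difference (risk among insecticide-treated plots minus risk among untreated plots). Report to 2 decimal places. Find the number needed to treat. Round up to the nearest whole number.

RD = -0.12; NNT = 9

risk, insecticide-treated plots = 230/3639 = 0.0632
risk, untreated plots = 742/3996 = 0.1857
risk difference = 0.0632 − 0.1857 = -0.12
absolute risk difference = 0.122482
1 / 0.122482 = 8.164 → round up → 9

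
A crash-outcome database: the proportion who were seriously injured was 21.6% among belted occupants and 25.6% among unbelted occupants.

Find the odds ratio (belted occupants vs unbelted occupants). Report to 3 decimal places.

odds, belted occupants = 0.2160/0.7840 = 0.2755
odds, unbelted occupants = 0.2560/0.7440 = 0.3441
OR = 0.2755 / 0.3441 = 0.801

OR: 0.801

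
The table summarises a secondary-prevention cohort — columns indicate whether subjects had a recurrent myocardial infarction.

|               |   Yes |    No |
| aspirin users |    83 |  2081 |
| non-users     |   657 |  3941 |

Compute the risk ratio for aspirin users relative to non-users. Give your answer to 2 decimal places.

risk, aspirin users = 83/2164 = 0.03835
risk, non-users = 657/4598 = 0.14289
RR = 0.03835 / 0.14289 = 0.27

0.27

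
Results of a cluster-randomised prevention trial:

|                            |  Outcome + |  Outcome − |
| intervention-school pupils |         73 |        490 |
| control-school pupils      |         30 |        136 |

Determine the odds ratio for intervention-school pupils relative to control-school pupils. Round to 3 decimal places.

OR = (73 × 136) / (490 × 30) = 9928/14700 ≈ 0.675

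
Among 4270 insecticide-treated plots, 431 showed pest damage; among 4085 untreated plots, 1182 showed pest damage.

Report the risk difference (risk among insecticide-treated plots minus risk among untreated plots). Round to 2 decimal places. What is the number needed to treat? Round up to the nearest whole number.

risk, insecticide-treated plots = 431/4270 = 0.1009
risk, untreated plots = 1182/4085 = 0.2894
risk difference = 0.1009 − 0.2894 = -0.19
absolute risk difference = 0.188415
1 / 0.188415 = 5.307 → round up → 6

RD = -0.19; NNT = 6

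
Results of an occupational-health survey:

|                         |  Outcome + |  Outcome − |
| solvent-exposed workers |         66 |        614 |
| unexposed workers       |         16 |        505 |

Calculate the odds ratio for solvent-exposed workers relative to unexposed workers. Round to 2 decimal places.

OR = (66 × 505) / (614 × 16) = 33330/9824 ≈ 3.39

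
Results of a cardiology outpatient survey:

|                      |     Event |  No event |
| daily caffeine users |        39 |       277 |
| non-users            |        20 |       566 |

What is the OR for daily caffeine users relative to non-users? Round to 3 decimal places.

odds, daily caffeine users = 39/277 = 0.14079
odds, non-users = 20/566 = 0.03534
OR = 0.14079 / 0.03534 = 3.984

3.984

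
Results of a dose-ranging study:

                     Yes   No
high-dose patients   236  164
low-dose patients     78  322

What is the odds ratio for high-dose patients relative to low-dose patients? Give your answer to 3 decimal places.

OR = (236 × 322) / (164 × 78) = 75992/12792 ≈ 5.941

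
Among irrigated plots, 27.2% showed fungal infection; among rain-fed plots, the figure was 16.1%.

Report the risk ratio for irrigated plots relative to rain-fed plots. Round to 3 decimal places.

RR = 0.2720 / 0.1610 = 1.689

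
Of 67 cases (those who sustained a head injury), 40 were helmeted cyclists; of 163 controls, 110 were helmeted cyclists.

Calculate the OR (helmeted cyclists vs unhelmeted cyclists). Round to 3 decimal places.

odds, helmeted cyclists = 40/110 = 0.3636
odds, unhelmeted cyclists = 27/53 = 0.5094
OR = 0.3636 / 0.5094 = 0.714

OR ≈ 0.714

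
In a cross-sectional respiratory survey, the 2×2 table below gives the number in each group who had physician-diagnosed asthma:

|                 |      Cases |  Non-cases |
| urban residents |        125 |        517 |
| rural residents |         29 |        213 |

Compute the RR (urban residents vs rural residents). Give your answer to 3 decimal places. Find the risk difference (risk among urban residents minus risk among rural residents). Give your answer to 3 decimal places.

risk, urban residents = 125/642 = 0.1947
risk, rural residents = 29/242 = 0.1198
RR = 0.1947 / 0.1198 = 1.625
risk difference = 0.1947 − 0.1198 = 0.075

RR = 1.625; RD = 0.075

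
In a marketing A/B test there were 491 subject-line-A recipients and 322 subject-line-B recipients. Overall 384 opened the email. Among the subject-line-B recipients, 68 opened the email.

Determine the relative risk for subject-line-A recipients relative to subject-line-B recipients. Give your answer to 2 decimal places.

3.05

subject-line-A recipients with the outcome: 384 − 68 = 316
subject-line-A recipients without the outcome: 491 − 316 = 175
subject-line-B recipients without the outcome: 322 − 68 = 254
risk, subject-line-A recipients = 316/491 = 0.6436
risk, subject-line-B recipients = 68/322 = 0.2112
RR = 0.6436 / 0.2112 = 3.05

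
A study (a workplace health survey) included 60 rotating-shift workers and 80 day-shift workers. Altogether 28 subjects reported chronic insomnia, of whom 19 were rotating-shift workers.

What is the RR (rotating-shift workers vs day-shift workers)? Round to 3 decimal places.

rotating-shift workers without the outcome: 60 − 19 = 41
day-shift workers with the outcome: 28 − 19 = 9
day-shift workers without the outcome: 80 − 9 = 71
risk, rotating-shift workers = 19/60 = 0.3167
risk, day-shift workers = 9/80 = 0.1125
RR = 0.3167 / 0.1125 = 2.815

2.815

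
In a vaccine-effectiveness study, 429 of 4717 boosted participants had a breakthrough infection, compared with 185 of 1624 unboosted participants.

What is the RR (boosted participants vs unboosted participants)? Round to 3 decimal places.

risk, boosted participants = 429/4717 = 0.0909
risk, unboosted participants = 185/1624 = 0.1139
RR = 0.0909 / 0.1139 = 0.798

RR = 0.798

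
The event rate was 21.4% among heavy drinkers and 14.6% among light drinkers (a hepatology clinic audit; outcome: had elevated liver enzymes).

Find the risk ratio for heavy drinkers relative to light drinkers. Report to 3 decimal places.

RR = 0.2140 / 0.1460 = 1.466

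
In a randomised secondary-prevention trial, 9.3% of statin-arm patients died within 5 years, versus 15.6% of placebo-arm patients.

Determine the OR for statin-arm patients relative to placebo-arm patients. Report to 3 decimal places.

odds, statin-arm patients = 0.0930/0.9070 = 0.1025
odds, placebo-arm patients = 0.1560/0.8440 = 0.1848
OR = 0.1025 / 0.1848 = 0.555

OR = 0.555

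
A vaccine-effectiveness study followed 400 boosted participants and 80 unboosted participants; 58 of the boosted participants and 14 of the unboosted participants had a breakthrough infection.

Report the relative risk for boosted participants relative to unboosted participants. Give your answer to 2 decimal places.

RR: 0.83

risk, boosted participants = 58/400 = 0.1450
risk, unboosted participants = 14/80 = 0.1750
RR = 0.1450 / 0.1750 = 0.83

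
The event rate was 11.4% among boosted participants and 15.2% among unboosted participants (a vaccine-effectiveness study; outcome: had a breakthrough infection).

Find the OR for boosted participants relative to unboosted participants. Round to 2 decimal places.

0.72

odds, boosted participants = 0.1140/0.8860 = 0.1287
odds, unboosted participants = 0.1520/0.8480 = 0.1792
OR = 0.1287 / 0.1792 = 0.72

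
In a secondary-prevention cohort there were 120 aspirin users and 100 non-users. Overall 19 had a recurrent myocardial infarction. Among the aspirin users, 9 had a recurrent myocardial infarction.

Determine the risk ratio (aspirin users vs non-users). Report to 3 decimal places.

aspirin users without the outcome: 120 − 9 = 111
non-users with the outcome: 19 − 9 = 10
non-users without the outcome: 100 − 10 = 90
risk, aspirin users = 9/120 = 0.0750
risk, non-users = 10/100 = 0.1000
RR = 0.0750 / 0.1000 = 0.750

0.750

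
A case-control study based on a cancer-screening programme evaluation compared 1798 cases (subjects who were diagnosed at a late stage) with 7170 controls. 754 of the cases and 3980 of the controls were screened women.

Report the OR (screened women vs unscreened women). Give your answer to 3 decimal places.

OR = (754 × 3190) / (3980 × 1044) = 2405260/4155120 ≈ 0.579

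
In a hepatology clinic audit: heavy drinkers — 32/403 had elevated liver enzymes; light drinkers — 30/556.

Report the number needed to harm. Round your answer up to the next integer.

NNH ≈ 40

risk, heavy drinkers = 32/403 = 0.079404
risk, light drinkers = 30/556 = 0.053957
absolute risk difference = 0.025448
1 / 0.025448 = 39.296 → round up → 40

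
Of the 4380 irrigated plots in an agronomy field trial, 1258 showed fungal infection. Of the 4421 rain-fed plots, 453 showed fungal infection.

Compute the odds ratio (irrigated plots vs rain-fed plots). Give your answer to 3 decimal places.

OR = (1258 × 3968) / (3122 × 453) = 4991744/1414266 ≈ 3.530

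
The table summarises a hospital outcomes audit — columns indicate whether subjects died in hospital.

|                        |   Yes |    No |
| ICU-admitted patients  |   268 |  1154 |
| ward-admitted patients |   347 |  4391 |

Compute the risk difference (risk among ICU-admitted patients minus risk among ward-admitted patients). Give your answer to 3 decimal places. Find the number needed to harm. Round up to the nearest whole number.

risk, ICU-admitted patients = 268/1422 = 0.1885
risk, ward-admitted patients = 347/4738 = 0.0732
risk difference = 0.1885 − 0.0732 = 0.115
absolute risk difference = 0.115229
1 / 0.115229 = 8.678 → round up → 9

RD = 0.115; NNH = 9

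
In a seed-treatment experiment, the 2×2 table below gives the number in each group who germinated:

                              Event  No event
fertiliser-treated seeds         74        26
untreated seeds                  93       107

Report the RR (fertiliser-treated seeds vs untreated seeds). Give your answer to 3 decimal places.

risk, fertiliser-treated seeds = 74/100 = 0.7400
risk, untreated seeds = 93/200 = 0.4650
RR = 0.7400 / 0.4650 = 1.591

RR = 1.591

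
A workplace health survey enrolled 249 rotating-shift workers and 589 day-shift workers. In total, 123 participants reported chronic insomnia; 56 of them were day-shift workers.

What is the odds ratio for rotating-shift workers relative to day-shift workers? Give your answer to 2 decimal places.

OR ≈ 3.50

rotating-shift workers with the outcome: 123 − 56 = 67
rotating-shift workers without the outcome: 249 − 67 = 182
day-shift workers without the outcome: 589 − 56 = 533
OR = (67 × 533) / (182 × 56) = 35711/10192 ≈ 3.50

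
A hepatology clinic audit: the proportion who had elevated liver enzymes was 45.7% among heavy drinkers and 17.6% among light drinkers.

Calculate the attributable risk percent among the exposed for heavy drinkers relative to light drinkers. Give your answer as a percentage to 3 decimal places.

AR% = (0.4570 − 0.1760) / 0.4570 = 0.6149 → 61.488%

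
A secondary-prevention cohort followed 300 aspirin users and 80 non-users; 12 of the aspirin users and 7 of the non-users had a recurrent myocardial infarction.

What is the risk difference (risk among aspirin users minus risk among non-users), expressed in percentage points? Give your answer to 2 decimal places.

RD ≈ -4.75

risk, aspirin users = 12/300 = 0.04000
risk, non-users = 7/80 = 0.08750
risk difference = 0.04000 − 0.08750 = -0.04750 → -4.75 percentage points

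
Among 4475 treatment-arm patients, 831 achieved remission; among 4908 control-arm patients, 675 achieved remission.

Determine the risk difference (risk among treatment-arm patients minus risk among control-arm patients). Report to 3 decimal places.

0.048

risk, treatment-arm patients = 831/4475 = 0.1857
risk, control-arm patients = 675/4908 = 0.1375
risk difference = 0.1857 − 0.1375 = 0.048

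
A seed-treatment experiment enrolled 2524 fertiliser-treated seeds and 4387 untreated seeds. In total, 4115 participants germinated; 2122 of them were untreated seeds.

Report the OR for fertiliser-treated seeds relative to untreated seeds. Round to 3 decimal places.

fertiliser-treated seeds with the outcome: 4115 − 2122 = 1993
fertiliser-treated seeds without the outcome: 2524 − 1993 = 531
untreated seeds without the outcome: 4387 − 2122 = 2265
OR = (1993 × 2265) / (531 × 2122) = 4514145/1126782 ≈ 4.006

OR = 4.006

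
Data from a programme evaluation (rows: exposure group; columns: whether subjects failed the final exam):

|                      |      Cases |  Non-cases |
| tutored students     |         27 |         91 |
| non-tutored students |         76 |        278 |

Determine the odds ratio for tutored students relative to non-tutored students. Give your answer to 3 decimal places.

OR = (27 × 278) / (91 × 76) = 7506/6916 ≈ 1.085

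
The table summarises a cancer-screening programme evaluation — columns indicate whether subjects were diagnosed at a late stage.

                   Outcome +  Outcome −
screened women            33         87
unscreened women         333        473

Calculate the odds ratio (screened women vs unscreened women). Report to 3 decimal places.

OR = (33 × 473) / (87 × 333) = 15609/28971 ≈ 0.539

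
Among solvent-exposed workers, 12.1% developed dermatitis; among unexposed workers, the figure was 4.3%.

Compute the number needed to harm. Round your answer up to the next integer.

NNH ≈ 13

absolute risk difference = 0.078000
1 / 0.078000 = 12.821 → round up → 13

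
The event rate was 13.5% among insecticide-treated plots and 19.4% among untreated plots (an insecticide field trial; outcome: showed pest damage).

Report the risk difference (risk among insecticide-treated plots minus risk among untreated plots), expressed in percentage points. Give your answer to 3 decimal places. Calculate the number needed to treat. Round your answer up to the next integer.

risk difference = 0.1350 − 0.1940 = -0.0590 → -5.900 percentage points
absolute risk difference = 0.059000
1 / 0.059000 = 16.949 → round up → 17

RD = -5.900; NNT = 17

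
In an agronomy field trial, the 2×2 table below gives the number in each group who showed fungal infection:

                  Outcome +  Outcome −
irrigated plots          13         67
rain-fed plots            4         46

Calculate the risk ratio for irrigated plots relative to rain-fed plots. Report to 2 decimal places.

RR ≈ 2.03

risk, irrigated plots = 13/80 = 0.1625
risk, rain-fed plots = 4/50 = 0.0800
RR = 0.1625 / 0.0800 = 2.03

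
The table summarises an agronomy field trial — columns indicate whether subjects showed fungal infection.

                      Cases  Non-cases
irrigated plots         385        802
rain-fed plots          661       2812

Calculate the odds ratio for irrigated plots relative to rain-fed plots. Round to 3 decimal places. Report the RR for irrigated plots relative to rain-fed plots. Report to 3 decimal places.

OR = (385 × 2812) / (802 × 661) = 1082620/530122 ≈ 2.042
risk, irrigated plots = 385/1187 = 0.3243
risk, rain-fed plots = 661/3473 = 0.1903
RR = 0.3243 / 0.1903 = 1.704

OR = 2.042; RR = 1.704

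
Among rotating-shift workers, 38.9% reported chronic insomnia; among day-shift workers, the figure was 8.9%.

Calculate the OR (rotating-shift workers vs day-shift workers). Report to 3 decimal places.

OR: 6.517

odds, rotating-shift workers = 0.3890/0.6110 = 0.6367
odds, day-shift workers = 0.0890/0.9110 = 0.0977
OR = 0.6367 / 0.0977 = 6.517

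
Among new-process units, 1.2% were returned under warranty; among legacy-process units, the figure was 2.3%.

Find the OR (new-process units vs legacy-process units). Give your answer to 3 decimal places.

OR = 0.516

odds, new-process units = 0.01200/0.98800 = 0.01215
odds, legacy-process units = 0.02300/0.97700 = 0.02354
OR = 0.01215 / 0.02354 = 0.516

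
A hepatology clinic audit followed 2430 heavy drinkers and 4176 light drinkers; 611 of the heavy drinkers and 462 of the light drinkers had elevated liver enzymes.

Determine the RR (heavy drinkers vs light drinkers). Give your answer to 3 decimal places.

RR = 2.273

risk, heavy drinkers = 611/2430 = 0.2514
risk, light drinkers = 462/4176 = 0.1106
RR = 0.2514 / 0.1106 = 2.273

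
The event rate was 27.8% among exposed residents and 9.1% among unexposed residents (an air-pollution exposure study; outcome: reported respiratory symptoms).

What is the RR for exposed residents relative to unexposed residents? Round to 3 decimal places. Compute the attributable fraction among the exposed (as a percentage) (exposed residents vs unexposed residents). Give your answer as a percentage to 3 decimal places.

RR = 3.055; AR% = 67.266%

RR = 0.2780 / 0.0910 = 3.055
AR% = (0.2780 − 0.0910) / 0.2780 = 0.6727 → 67.266%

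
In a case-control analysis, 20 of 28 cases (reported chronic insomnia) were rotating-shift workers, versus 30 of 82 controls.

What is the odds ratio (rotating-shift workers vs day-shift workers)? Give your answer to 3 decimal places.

OR = (20 × 52) / (30 × 8) = 1040/240 ≈ 4.333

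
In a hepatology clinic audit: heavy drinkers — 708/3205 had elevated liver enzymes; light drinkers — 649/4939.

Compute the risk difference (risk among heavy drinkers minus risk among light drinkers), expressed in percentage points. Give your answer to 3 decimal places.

risk, heavy drinkers = 708/3205 = 0.2209
risk, light drinkers = 649/4939 = 0.1314
risk difference = 0.2209 − 0.1314 = 0.0895 → 8.950 percentage points

RD ≈ 8.950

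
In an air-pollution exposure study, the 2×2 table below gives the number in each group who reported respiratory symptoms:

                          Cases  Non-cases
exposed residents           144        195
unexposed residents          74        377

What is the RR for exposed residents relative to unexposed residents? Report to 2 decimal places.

risk, exposed residents = 144/339 = 0.4248
risk, unexposed residents = 74/451 = 0.1641
RR = 0.4248 / 0.1641 = 2.59

RR: 2.59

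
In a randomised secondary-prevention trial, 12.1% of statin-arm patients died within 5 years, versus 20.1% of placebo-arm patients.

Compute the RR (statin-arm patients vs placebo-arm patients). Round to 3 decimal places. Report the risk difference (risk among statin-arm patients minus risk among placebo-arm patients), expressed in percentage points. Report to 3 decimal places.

RR = 0.602; RD = -8.000

RR = 0.1210 / 0.2010 = 0.602
risk difference = 0.1210 − 0.2010 = -0.0800 → -8.000 percentage points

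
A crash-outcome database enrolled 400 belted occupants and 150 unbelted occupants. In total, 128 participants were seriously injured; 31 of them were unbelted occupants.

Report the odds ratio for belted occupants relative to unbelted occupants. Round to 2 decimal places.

belted occupants with the outcome: 128 − 31 = 97
belted occupants without the outcome: 400 − 97 = 303
unbelted occupants without the outcome: 150 − 31 = 119
odds, belted occupants = 97/303 = 0.3201
odds, unbelted occupants = 31/119 = 0.2605
OR = 0.3201 / 0.2605 = 1.23

OR ≈ 1.23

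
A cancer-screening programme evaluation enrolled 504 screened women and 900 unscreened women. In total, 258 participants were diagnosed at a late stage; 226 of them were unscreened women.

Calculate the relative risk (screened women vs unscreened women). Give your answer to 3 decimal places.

0.253

screened women with the outcome: 258 − 226 = 32
screened women without the outcome: 504 − 32 = 472
unscreened women without the outcome: 900 − 226 = 674
risk, screened women = 32/504 = 0.0635
risk, unscreened women = 226/900 = 0.2511
RR = 0.0635 / 0.2511 = 0.253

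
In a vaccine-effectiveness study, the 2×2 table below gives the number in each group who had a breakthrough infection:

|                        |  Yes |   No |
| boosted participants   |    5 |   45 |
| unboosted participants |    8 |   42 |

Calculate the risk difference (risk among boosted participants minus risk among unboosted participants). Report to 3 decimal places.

RD: -0.060

risk, boosted participants = 5/50 = 0.1000
risk, unboosted participants = 8/50 = 0.1600
risk difference = 0.1000 − 0.1600 = -0.060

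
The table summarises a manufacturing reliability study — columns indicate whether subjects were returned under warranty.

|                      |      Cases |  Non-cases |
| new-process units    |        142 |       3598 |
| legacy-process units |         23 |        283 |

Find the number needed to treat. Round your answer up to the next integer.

NNT = 27

risk, new-process units = 142/3740 = 0.037968
risk, legacy-process units = 23/306 = 0.075163
absolute risk difference = 0.037195
1 / 0.037195 = 26.885 → round up → 27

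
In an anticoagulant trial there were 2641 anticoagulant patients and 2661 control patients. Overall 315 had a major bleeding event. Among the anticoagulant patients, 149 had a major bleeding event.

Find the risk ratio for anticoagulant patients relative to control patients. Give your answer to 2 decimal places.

0.90

anticoagulant patients without the outcome: 2641 − 149 = 2492
control patients with the outcome: 315 − 149 = 166
control patients without the outcome: 2661 − 166 = 2495
risk, anticoagulant patients = 149/2641 = 0.0564
risk, control patients = 166/2661 = 0.0624
RR = 0.0564 / 0.0624 = 0.90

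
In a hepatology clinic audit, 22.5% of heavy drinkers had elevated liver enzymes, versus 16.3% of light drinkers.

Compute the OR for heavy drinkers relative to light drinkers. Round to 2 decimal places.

odds, heavy drinkers = 0.2250/0.7750 = 0.2903
odds, light drinkers = 0.1630/0.8370 = 0.1947
OR = 0.2903 / 0.1947 = 1.49

OR: 1.49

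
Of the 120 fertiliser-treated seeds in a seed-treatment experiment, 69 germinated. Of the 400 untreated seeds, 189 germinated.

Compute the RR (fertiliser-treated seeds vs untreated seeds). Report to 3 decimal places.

risk, fertiliser-treated seeds = 69/120 = 0.5750
risk, untreated seeds = 189/400 = 0.4725
RR = 0.5750 / 0.4725 = 1.217

1.217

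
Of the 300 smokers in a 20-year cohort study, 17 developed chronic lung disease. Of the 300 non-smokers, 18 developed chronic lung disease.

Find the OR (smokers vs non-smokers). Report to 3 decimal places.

OR = (17 × 282) / (283 × 18) = 4794/5094 ≈ 0.941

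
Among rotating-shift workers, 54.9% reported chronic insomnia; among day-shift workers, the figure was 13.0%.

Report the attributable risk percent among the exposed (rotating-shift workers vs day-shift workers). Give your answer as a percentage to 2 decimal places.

AR% = (0.5490 − 0.1300) / 0.5490 = 0.7632 → 76.32%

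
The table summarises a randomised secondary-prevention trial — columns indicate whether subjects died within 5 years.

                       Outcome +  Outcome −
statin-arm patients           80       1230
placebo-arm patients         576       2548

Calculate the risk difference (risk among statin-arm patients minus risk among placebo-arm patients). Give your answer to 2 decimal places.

RD ≈ -0.12

risk, statin-arm patients = 80/1310 = 0.0611
risk, placebo-arm patients = 576/3124 = 0.1844
risk difference = 0.0611 − 0.1844 = -0.12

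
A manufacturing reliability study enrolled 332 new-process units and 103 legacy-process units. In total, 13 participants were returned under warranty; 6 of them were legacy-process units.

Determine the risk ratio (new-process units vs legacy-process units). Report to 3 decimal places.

new-process units with the outcome: 13 − 6 = 7
new-process units without the outcome: 332 − 7 = 325
legacy-process units without the outcome: 103 − 6 = 97
risk, new-process units = 7/332 = 0.02108
risk, legacy-process units = 6/103 = 0.05825
RR = 0.02108 / 0.05825 = 0.362

RR = 0.362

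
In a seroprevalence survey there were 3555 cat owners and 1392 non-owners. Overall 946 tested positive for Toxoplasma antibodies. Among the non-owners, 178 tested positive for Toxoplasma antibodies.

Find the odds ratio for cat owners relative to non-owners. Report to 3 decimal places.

cat owners with the outcome: 946 − 178 = 768
cat owners without the outcome: 3555 − 768 = 2787
non-owners without the outcome: 1392 − 178 = 1214
OR = (768 × 1214) / (2787 × 178) = 932352/496086 ≈ 1.879

1.879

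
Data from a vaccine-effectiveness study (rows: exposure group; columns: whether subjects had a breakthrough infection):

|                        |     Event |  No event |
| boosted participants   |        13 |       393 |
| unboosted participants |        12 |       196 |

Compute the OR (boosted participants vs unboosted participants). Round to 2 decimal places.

OR = (13 × 196) / (393 × 12) = 2548/4716 ≈ 0.54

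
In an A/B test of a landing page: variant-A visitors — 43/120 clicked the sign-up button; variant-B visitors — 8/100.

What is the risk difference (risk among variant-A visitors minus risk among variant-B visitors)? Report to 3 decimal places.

risk, variant-A visitors = 43/120 = 0.3583
risk, variant-B visitors = 8/100 = 0.0800
risk difference = 0.3583 − 0.0800 = 0.278

RD ≈ 0.278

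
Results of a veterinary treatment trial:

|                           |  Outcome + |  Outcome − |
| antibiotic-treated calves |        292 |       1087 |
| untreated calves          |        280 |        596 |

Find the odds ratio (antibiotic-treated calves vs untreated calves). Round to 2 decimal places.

OR = (292 × 596) / (1087 × 280) = 174032/304360 ≈ 0.57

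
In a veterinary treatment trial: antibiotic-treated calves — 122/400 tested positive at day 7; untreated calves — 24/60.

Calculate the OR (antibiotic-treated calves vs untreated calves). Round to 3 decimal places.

OR = (122 × 36) / (278 × 24) = 4392/6672 ≈ 0.658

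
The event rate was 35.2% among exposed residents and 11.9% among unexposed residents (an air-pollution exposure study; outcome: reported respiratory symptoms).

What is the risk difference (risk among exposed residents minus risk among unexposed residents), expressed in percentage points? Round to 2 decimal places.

risk difference = 0.3520 − 0.1190 = 0.2330 → 23.30 percentage points

RD = 23.30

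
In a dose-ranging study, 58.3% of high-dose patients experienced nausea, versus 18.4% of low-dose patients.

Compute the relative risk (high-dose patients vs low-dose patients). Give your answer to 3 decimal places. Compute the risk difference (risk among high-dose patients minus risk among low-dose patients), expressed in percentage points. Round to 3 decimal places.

RR = 0.5830 / 0.1840 = 3.168
risk difference = 0.5830 − 0.1840 = 0.3990 → 39.900 percentage points

RR = 3.168; RD = 39.900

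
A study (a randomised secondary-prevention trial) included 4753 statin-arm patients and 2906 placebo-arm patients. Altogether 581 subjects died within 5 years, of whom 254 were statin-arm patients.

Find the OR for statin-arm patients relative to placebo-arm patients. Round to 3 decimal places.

statin-arm patients without the outcome: 4753 − 254 = 4499
placebo-arm patients with the outcome: 581 − 254 = 327
placebo-arm patients without the outcome: 2906 − 327 = 2579
OR = (254 × 2579) / (4499 × 327) = 655066/1471173 ≈ 0.445

0.445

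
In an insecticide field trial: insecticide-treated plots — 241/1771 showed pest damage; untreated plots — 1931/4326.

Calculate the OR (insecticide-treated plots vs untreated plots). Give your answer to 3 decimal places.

OR = (241 × 2395) / (1530 × 1931) = 577195/2954430 ≈ 0.195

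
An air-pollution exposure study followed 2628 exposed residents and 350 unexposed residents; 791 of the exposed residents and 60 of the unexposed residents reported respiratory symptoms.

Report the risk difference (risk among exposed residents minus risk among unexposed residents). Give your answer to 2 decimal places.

risk, exposed residents = 791/2628 = 0.3010
risk, unexposed residents = 60/350 = 0.1714
risk difference = 0.3010 − 0.1714 = 0.13

0.13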